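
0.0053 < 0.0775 True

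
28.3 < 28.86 True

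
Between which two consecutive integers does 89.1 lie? 89 and 90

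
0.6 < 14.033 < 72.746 True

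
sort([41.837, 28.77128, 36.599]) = [28.77128, 36.599, 41.837]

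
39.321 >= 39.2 True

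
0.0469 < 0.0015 False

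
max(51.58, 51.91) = 51.91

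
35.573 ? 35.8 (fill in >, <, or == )<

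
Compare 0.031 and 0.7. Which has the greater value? 0.7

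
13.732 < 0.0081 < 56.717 False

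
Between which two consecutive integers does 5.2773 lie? 5 and 6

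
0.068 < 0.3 True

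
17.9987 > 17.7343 True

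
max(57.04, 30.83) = 57.04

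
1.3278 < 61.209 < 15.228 False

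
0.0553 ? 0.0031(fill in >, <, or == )>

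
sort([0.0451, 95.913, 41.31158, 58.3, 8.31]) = [0.0451, 8.31, 41.31158, 58.3, 95.913]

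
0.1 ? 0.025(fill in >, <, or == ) >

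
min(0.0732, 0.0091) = 0.0091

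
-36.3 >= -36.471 True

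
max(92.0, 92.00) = 92.00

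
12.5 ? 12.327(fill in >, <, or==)>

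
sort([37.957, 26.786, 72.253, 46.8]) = [26.786, 37.957, 46.8, 72.253]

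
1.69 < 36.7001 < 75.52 True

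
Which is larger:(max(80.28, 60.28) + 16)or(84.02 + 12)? (max(80.28, 60.28) + 16)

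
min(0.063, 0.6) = 0.063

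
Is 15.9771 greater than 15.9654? Yes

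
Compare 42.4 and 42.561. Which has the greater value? 42.561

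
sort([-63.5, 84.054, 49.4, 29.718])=[-63.5, 29.718, 49.4, 84.054]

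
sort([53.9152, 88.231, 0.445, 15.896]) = [0.445, 15.896, 53.9152, 88.231]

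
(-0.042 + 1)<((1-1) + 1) True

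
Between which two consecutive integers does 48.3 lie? 48 and 49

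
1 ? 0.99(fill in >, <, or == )>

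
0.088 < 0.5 True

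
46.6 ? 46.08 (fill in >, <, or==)>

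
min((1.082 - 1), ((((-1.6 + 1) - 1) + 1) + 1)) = 0.082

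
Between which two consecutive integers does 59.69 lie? 59 and 60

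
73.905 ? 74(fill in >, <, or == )<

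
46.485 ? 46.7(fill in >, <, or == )<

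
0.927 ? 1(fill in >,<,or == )<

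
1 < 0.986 False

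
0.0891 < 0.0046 False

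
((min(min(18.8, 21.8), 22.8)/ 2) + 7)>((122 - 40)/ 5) False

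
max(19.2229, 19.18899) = 19.2229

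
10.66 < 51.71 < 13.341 False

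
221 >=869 False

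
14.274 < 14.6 True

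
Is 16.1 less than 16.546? Yes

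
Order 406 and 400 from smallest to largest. 400, 406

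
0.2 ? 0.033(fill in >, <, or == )>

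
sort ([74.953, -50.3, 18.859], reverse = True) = [74.953, 18.859, -50.3]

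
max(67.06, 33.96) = 67.06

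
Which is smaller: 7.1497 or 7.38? 7.1497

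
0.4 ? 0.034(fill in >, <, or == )>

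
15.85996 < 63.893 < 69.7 True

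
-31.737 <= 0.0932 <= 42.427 True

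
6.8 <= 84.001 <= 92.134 True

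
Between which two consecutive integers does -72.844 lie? -73 and -72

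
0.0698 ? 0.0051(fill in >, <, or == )>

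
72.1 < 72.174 True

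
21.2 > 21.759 False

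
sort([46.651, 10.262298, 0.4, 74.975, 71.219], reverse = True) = [74.975, 71.219, 46.651, 10.262298, 0.4]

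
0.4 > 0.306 True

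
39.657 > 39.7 False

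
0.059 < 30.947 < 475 True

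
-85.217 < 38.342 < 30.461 False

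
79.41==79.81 False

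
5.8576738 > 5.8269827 True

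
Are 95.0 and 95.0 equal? Yes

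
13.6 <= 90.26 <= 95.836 True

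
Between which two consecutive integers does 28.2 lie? 28 and 29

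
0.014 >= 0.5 False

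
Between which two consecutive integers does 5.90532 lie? 5 and 6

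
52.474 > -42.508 True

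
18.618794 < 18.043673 False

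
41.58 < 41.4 False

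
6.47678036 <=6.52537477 True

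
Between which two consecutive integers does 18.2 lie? 18 and 19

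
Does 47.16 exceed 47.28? No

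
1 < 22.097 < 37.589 True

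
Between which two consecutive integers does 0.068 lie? 0 and 1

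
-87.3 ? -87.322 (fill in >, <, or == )>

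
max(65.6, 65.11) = 65.6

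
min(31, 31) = 31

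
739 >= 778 False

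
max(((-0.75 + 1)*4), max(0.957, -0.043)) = 1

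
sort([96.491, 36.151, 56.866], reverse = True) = [96.491, 56.866, 36.151]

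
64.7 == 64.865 False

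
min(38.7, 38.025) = 38.025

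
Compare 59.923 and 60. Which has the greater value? 60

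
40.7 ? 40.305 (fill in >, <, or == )>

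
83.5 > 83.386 True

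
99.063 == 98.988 False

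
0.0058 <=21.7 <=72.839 True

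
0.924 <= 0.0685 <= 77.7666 False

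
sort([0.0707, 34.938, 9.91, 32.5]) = [0.0707, 9.91, 32.5, 34.938]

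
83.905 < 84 True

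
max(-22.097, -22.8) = -22.097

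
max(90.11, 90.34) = 90.34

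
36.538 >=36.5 True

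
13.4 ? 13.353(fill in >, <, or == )>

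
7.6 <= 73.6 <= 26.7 False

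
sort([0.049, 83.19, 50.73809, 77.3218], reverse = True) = [83.19, 77.3218, 50.73809, 0.049]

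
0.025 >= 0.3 False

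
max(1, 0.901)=1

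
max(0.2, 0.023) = 0.2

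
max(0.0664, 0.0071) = 0.0664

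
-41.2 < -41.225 False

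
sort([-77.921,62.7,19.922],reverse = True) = [62.7,19.922,-77.921]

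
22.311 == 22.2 False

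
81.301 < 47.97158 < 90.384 False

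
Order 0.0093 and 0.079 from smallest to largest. 0.0093, 0.079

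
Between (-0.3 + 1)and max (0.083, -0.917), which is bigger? (-0.3 + 1)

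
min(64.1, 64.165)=64.1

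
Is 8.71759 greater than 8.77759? No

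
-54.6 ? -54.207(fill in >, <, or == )<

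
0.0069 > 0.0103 False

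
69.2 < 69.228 True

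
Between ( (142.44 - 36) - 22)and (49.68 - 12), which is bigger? ( (142.44 - 36) - 22)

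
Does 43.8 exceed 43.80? No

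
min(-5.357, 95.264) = -5.357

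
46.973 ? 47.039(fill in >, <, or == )<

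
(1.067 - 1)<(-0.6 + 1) True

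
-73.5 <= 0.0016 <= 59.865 True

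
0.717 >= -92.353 True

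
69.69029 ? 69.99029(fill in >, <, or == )<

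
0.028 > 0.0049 True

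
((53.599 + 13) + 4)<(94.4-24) False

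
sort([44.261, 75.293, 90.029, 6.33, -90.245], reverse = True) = [90.029, 75.293, 44.261, 6.33, -90.245]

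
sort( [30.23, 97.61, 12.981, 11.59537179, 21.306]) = [11.59537179, 12.981, 21.306, 30.23, 97.61]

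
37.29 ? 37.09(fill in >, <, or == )>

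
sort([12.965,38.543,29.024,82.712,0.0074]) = [0.0074,12.965,29.024,38.543,82.712]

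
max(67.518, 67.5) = 67.518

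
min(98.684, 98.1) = 98.1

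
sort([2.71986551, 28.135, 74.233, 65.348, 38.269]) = [2.71986551, 28.135, 38.269, 65.348, 74.233]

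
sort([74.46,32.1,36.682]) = [32.1,36.682,74.46]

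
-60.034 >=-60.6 True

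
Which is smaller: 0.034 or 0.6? 0.034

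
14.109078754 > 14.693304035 False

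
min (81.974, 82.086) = 81.974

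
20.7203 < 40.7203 True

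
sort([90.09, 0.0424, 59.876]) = [0.0424, 59.876, 90.09]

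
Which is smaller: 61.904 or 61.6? 61.6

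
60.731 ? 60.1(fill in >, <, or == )>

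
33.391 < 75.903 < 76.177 True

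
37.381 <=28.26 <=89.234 False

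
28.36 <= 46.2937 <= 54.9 True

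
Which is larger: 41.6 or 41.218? 41.6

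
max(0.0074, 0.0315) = 0.0315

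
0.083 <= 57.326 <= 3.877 False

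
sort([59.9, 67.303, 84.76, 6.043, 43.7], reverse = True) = [84.76, 67.303, 59.9, 43.7, 6.043]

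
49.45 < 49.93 True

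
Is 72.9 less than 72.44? No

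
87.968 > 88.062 False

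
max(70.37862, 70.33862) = 70.37862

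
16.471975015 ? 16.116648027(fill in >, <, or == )>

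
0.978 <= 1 True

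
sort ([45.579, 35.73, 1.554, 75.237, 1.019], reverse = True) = [75.237, 45.579, 35.73, 1.554, 1.019]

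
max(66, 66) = 66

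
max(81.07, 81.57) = 81.57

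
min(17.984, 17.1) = 17.1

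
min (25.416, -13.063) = -13.063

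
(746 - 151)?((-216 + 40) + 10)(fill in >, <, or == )>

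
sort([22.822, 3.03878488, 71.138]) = [3.03878488, 22.822, 71.138]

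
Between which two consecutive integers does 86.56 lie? 86 and 87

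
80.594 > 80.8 False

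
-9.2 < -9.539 False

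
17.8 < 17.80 False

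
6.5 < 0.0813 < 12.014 False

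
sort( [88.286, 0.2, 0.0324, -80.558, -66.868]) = [-80.558, -66.868, 0.0324, 0.2, 88.286]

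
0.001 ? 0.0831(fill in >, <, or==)<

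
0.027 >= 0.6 False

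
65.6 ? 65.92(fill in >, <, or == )<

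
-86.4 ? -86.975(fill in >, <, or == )>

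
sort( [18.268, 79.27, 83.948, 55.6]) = [18.268, 55.6, 79.27, 83.948]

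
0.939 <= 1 True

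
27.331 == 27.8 False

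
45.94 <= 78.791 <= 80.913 True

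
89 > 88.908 True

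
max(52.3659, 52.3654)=52.3659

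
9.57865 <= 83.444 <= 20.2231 False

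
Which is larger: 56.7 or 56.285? 56.7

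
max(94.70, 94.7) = 94.7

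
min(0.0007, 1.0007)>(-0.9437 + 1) False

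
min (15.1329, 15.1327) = 15.1327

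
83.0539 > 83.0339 True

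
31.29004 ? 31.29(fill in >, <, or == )>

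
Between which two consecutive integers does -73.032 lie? -74 and -73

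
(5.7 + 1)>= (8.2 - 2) True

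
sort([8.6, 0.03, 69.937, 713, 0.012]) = [0.012, 0.03, 8.6, 69.937, 713]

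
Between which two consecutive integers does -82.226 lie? -83 and -82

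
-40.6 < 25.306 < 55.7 True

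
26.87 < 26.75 False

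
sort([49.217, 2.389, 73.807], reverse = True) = [73.807, 49.217, 2.389]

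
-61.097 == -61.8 False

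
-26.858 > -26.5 False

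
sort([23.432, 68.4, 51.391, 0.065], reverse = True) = [68.4, 51.391, 23.432, 0.065]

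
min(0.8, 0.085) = 0.085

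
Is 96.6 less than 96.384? No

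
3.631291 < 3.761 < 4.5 True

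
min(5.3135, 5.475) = 5.3135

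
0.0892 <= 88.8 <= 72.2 False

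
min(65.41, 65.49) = 65.41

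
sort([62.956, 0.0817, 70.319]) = [0.0817, 62.956, 70.319]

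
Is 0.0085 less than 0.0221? Yes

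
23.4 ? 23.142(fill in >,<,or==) >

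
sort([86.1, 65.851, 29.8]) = [29.8, 65.851, 86.1]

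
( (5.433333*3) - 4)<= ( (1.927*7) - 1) True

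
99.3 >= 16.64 True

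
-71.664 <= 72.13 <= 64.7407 False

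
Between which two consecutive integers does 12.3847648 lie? 12 and 13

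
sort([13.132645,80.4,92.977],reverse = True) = [92.977,80.4,13.132645]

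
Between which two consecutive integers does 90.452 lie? 90 and 91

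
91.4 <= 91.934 True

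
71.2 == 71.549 False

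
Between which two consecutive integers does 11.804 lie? 11 and 12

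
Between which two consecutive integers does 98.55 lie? 98 and 99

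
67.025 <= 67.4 True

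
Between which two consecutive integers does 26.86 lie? 26 and 27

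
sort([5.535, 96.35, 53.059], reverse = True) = [96.35, 53.059, 5.535]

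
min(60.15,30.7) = 30.7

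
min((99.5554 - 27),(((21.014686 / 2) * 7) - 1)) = 72.551401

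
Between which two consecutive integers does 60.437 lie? 60 and 61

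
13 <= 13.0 True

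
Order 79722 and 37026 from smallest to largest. 37026, 79722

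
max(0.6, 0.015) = 0.6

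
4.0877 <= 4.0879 True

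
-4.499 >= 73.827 False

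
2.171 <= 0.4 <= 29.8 False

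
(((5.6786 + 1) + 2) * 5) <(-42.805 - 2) False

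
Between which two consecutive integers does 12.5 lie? 12 and 13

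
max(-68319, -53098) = -53098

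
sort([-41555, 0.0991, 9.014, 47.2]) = [-41555, 0.0991, 9.014, 47.2]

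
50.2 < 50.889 True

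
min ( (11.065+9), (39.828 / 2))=19.914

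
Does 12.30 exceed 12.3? No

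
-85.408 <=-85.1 True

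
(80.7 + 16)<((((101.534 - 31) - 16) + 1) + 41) False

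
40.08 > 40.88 False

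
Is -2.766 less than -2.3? Yes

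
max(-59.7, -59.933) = -59.7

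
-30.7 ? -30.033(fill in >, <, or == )<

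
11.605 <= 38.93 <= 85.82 True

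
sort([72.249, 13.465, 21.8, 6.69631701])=[6.69631701, 13.465, 21.8, 72.249]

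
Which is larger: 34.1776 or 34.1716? 34.1776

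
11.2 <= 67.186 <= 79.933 True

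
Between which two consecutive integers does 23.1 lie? 23 and 24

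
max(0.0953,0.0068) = 0.0953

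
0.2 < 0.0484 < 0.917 False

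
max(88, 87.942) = 88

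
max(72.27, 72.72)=72.72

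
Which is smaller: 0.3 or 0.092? 0.092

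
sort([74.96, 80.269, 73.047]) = [73.047, 74.96, 80.269]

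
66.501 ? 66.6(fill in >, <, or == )<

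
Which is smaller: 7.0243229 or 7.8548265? 7.0243229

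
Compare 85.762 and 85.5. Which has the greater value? 85.762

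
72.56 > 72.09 True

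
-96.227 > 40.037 False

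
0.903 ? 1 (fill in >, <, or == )<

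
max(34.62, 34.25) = 34.62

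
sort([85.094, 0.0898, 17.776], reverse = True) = [85.094, 17.776, 0.0898]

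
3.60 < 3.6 False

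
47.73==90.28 False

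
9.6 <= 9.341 False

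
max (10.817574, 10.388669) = 10.817574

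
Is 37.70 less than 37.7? No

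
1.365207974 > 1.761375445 False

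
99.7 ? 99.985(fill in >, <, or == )<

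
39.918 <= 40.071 True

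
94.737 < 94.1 False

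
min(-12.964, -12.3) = -12.964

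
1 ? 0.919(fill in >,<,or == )>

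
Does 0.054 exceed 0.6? No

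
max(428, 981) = 981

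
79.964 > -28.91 True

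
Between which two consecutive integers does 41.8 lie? 41 and 42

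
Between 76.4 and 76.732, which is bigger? 76.732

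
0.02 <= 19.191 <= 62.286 True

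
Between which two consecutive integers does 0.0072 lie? 0 and 1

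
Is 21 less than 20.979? No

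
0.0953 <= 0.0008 False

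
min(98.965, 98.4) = 98.4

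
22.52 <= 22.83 True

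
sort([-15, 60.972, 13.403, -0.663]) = [-15, -0.663, 13.403, 60.972]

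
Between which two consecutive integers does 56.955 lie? 56 and 57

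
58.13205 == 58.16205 False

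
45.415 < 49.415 True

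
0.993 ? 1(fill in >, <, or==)<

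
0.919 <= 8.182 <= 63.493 True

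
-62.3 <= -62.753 False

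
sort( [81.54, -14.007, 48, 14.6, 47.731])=[-14.007, 14.6, 47.731, 48, 81.54]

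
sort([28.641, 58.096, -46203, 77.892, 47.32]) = [-46203, 28.641, 47.32, 58.096, 77.892]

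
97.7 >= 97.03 True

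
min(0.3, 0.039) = 0.039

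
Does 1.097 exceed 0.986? Yes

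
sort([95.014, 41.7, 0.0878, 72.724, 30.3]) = [0.0878, 30.3, 41.7, 72.724, 95.014]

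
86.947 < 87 True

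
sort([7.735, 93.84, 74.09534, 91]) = [7.735, 74.09534, 91, 93.84]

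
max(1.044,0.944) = 1.044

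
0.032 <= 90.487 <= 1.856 False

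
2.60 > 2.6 False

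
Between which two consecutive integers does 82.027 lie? 82 and 83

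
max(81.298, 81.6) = 81.6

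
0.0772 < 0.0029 False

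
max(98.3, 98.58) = 98.58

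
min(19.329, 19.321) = 19.321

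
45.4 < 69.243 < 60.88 False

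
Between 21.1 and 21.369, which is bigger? 21.369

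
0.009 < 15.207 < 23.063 True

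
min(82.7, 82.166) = 82.166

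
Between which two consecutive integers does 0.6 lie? 0 and 1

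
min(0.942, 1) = 0.942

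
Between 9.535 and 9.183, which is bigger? 9.535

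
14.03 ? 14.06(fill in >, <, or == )<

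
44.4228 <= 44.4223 False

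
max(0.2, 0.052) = 0.2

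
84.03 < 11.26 False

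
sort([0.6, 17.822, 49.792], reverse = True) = [49.792, 17.822, 0.6]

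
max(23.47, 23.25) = 23.47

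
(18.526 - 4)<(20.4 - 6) False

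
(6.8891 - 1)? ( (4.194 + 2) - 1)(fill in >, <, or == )>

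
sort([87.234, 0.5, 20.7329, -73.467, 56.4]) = [-73.467, 0.5, 20.7329, 56.4, 87.234]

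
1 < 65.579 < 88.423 True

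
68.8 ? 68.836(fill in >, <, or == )<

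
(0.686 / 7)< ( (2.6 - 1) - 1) True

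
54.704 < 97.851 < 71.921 False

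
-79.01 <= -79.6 False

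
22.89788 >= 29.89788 False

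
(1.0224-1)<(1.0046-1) False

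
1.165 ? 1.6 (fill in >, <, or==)<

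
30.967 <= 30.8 False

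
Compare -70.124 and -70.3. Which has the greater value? -70.124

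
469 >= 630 False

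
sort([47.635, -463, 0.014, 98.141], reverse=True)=[98.141, 47.635, 0.014, -463]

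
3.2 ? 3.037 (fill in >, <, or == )>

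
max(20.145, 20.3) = 20.3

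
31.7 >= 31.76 False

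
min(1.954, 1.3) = 1.3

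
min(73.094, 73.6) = 73.094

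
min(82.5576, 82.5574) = 82.5574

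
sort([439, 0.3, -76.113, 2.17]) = [-76.113, 0.3, 2.17, 439]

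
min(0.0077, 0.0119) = 0.0077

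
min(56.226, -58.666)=-58.666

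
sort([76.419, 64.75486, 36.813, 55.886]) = [36.813, 55.886, 64.75486, 76.419]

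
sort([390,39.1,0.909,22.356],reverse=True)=[390,39.1,22.356,0.909]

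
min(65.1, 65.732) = 65.1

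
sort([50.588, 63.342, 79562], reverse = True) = [79562, 63.342, 50.588]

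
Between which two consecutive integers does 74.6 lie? 74 and 75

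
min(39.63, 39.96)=39.63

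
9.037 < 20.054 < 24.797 True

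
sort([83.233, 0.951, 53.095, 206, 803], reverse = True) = [803, 206, 83.233, 53.095, 0.951]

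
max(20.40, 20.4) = 20.4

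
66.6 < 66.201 False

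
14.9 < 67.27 True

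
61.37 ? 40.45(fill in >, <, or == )>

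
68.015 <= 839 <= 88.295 False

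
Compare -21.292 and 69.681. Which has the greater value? 69.681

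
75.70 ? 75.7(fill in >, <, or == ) ==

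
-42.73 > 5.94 False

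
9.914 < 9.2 False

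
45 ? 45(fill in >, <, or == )==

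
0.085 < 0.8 True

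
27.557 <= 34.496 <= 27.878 False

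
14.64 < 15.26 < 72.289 True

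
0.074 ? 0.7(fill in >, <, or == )<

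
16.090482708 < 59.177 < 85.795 True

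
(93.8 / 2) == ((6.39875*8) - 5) False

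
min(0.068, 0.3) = 0.068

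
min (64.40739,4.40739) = 4.40739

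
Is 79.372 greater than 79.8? No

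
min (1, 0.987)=0.987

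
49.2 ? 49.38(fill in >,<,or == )<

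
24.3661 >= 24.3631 True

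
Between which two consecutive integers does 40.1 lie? 40 and 41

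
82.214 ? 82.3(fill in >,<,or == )<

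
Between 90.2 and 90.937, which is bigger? 90.937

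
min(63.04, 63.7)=63.04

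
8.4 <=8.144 False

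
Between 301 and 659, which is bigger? 659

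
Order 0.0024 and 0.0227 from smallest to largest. 0.0024,0.0227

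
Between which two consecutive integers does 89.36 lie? 89 and 90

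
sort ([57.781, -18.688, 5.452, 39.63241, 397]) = [-18.688, 5.452, 39.63241, 57.781, 397]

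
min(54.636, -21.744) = -21.744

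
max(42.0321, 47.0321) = 47.0321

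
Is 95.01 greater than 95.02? No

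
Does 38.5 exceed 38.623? No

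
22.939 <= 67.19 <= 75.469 True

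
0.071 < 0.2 True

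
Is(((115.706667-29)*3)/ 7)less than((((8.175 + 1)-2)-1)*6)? No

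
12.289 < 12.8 True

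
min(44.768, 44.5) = 44.5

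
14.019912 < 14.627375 True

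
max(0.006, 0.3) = 0.3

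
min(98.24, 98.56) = 98.24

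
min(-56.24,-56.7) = -56.7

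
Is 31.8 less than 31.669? No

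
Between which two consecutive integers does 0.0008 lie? 0 and 1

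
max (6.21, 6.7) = 6.7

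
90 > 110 False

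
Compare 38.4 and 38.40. They are equal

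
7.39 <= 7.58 True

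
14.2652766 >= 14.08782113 True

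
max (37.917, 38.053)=38.053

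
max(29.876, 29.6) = 29.876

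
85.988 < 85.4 False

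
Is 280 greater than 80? Yes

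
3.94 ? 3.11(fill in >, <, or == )>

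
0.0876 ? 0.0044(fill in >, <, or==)>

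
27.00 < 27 False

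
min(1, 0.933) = 0.933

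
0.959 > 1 False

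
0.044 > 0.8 False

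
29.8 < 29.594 False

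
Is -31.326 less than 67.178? Yes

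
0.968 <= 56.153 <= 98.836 True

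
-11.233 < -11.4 False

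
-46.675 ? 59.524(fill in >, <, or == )<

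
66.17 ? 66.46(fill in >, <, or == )<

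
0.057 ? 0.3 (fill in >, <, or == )<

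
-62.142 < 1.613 True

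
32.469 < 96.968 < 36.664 False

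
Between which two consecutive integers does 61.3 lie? 61 and 62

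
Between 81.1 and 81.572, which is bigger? 81.572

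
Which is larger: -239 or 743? 743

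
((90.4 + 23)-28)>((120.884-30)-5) False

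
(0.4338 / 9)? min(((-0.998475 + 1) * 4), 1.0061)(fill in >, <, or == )>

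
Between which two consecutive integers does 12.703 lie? 12 and 13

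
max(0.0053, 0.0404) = 0.0404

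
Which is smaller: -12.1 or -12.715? -12.715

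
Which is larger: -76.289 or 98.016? 98.016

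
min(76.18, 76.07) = 76.07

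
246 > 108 True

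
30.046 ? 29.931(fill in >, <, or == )>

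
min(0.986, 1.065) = 0.986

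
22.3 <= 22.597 True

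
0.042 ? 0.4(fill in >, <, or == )<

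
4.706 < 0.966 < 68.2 False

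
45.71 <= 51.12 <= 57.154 True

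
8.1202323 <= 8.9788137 True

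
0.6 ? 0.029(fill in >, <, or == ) >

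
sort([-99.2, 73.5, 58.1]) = [-99.2, 58.1, 73.5]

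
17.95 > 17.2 True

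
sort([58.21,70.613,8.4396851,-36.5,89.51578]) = [-36.5,8.4396851,58.21,70.613,89.51578]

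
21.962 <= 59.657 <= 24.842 False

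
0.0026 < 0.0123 True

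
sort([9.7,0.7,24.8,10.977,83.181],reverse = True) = [83.181,24.8,10.977,9.7,0.7]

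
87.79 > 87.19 True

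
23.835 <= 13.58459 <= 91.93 False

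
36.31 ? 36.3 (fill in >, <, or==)>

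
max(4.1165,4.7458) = 4.7458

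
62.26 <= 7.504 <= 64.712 False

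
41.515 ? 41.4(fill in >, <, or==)>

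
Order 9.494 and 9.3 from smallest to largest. 9.3, 9.494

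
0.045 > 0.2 False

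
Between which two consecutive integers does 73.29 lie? 73 and 74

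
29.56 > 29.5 True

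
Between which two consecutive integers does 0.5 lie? 0 and 1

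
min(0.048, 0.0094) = 0.0094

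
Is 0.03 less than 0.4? Yes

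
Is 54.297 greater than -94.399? Yes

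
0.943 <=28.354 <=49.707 True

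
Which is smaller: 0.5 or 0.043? 0.043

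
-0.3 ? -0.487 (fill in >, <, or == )>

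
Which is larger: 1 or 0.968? 1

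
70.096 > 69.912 True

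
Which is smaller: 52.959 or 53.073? 52.959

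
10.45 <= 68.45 True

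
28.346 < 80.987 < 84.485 True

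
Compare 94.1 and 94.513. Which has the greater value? 94.513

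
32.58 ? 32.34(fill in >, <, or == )>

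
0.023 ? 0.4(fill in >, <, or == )<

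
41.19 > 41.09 True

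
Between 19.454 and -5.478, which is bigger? 19.454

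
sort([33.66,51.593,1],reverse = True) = [51.593,33.66,1]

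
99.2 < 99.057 False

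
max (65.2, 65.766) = 65.766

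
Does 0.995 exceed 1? No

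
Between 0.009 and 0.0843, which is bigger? 0.0843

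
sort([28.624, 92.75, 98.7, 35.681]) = [28.624, 35.681, 92.75, 98.7]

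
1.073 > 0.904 True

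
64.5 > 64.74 False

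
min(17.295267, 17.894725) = 17.295267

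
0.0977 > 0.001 True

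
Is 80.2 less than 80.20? No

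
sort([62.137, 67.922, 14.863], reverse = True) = [67.922, 62.137, 14.863]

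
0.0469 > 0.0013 True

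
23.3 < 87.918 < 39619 True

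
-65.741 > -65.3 False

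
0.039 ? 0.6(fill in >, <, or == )<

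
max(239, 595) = 595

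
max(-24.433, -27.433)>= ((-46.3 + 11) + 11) False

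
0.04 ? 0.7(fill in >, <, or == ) <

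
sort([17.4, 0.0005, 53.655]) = [0.0005, 17.4, 53.655]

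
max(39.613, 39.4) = 39.613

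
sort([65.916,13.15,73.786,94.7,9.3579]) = [9.3579,13.15,65.916,73.786,94.7]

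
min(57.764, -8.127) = -8.127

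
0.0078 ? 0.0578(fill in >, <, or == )<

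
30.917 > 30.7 True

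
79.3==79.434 False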